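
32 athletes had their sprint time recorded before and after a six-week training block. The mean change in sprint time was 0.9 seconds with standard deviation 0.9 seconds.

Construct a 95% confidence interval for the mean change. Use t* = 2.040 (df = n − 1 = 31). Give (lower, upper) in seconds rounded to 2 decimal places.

Paired design: SE = s_d/√n = 0.9/√32 = 0.1591.
t* = 2.040; margin of error = 2.040 × 0.1591 = 0.3246.
0.9 ± 0.3246 → (0.58, 1.22).

(0.58, 1.22)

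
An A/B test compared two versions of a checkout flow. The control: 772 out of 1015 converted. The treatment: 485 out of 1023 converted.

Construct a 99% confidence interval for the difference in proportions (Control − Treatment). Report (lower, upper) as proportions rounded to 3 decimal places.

(0.234, 0.339)

Sample proportions: 772/1015 = 0.7606, 485/1023 = 0.4741.
Each SE is √(p̂(1−p̂)/n): √(0.7606·0.2394/1015) = 0.01339 and √(0.4741·0.5259/1023) = 0.01561.
SE(p̂₁ − p̂₂) = √(SE₁² + SE₂²) = √(0.0001792921 + 0.0002436721) = 0.02057, since the two samples are independent.
At 99% confidence z* = 2.576; margin = 2.576 × 0.02057 = 0.05299.
The difference is 0.7606 − 0.4741 = 0.2865, so the interval is 0.2865 ± 0.05299 = (0.234, 0.339).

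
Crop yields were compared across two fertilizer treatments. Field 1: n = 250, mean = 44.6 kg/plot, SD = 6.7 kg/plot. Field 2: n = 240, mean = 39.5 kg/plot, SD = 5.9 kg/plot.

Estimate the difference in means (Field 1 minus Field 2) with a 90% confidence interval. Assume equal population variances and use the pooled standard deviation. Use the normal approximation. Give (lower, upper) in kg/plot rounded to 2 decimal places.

(4.16, 6.04)

s_p = √[((n₁−1)s₁² + (n₂−1)s₂²)/(n₁+n₂−2)] = √[(249·6.7² + 239·5.9²)/488] = 6.3209.
SE = 6.3209·√(1/250 + 1/240) = 0.5712.
With z* = 1.645, margin = 1.645 × 0.5712 = 0.9396.
x̄₁ − x̄₂ = 44.6 − 39.5 = 5.1000; interval 5.1000 ± 0.9396 = (4.16, 6.04).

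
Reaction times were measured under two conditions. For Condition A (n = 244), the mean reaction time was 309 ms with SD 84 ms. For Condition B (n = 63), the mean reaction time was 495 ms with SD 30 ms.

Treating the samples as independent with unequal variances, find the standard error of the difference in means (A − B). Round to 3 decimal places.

6.573

SE₁ = s₁/√n₁ = 84/√244 = 5.3775; SE₂ = 30/√63 = 3.7796.
Independent samples, unequal variances: SE_diff = √(SE₁² + SE₂²) = √(28.91750625 + 14.28537616) = 6.5729.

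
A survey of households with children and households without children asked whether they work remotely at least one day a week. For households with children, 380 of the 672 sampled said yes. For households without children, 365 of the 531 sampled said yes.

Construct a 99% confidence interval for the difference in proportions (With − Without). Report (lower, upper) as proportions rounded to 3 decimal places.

(-0.193, -0.050)

First, p̂₁ = 380/672 = 0.5655; p̂₂ = 365/531 = 0.6874.
The two standard errors are √(0.5655×0.4345/672) = 0.01912 and √(0.6874×0.3126/531) = 0.02012.
Because the samples are independent, SE_diff = √(0.01912² + 0.02012²) = 0.02776.
Using z* = 2.576 for 99%, ME = 2.576 × 0.02776 = 0.07151.
p̂₁ − p̂₂ = -0.1219; interval -0.1219 ± 0.07151 gives (-0.193, -0.050).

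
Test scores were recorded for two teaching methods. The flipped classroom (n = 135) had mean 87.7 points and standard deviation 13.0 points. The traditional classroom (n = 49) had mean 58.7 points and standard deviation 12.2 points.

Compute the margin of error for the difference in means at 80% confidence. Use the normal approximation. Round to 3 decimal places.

Standard errors of each mean: 13.0/√135 = 1.1189 and 12.2/√49 = 1.7429.
SE(x̄₁ − x̄₂) = √(1.1189² + 1.7429²) = 2.0711 for independent samples with unequal variances.
With z* = 1.282, the margin is 1.282 × 2.0711 = 2.6552.

2.655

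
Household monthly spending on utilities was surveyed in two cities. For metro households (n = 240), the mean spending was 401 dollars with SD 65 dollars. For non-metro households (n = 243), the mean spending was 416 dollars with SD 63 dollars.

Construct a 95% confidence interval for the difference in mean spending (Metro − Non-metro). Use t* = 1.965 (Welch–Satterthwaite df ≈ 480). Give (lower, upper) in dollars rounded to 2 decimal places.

SE₁ = s₁/√n₁ = 65/√240 = 4.1957; SE₂ = 63/√243 = 4.0415.
Independent samples, unequal variances: SE_diff = √(SE₁² + SE₂²) = √(17.60389849 + 16.33372225) = 5.8256.
t* = 1.965, so margin of error = 1.965 × 5.8256 = 11.4473.
Difference in means = 401 − 416 = -15.0000.
-15.0000 ± 11.4473 → (-26.45, -3.55).

(-26.45, -3.55)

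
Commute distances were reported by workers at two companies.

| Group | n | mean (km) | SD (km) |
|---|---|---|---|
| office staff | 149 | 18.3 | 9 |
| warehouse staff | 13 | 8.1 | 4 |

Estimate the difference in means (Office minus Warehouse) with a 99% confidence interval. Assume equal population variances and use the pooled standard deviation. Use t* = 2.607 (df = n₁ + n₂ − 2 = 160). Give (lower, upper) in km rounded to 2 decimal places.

s_p = √[((n₁−1)s₁² + (n₂−1)s₂²)/(n₁+n₂−2)] = √[(148·9² + 12·4²)/160] = 8.7250.
SE = 8.7250·√(1/149 + 1/13) = 2.5232.
With t* = 2.607, margin = 2.607 × 2.5232 = 6.5780.
x̄₁ − x̄₂ = 18.3 − 8.1 = 10.2000; interval 10.2000 ± 6.5780 = (3.62, 16.78).

(3.62, 16.78)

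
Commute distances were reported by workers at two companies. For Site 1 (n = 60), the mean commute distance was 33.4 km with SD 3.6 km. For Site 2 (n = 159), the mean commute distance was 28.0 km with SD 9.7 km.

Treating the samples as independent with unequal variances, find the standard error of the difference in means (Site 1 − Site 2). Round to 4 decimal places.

Per-group SEs: s₁/√n₁ = 3.6/√60 = 0.4648, s₂/√n₂ = 9.7/√159 = 0.7693.
Unpooled SE of the difference: √(0.21603904 + 0.59182249) = 0.8988.

0.8988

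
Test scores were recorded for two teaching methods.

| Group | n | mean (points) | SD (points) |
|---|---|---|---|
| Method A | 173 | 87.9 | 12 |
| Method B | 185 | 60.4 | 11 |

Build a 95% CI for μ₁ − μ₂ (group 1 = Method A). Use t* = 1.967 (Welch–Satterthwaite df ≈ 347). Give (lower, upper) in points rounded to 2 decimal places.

Per-group SEs: s₁/√n₁ = 12/√173 = 0.9123, s₂/√n₂ = 11/√185 = 0.8087.
Unpooled SE of the difference: √(0.83229129 + 0.65399569) = 1.2191.
Margin of error = t* · SE = 1.967 × 1.2191 = 2.3980.
x̄₁ − x̄₂ = 87.9 − 60.4 = 27.5000.
CI: 27.5000 ± 2.3980 = (25.10, 29.90).

(25.10, 29.90)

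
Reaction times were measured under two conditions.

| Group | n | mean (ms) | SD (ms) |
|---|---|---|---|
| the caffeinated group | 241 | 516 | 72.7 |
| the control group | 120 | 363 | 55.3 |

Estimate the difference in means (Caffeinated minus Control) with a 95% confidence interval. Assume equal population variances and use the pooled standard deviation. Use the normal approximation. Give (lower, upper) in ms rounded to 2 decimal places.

Pooled variance s_p² = [240·72.7² + 119·55.3²] / (241+120−2) = 4547.0259, so s_p = 67.4316.
SE_diff = s_p·√(1/n₁ + 1/n₂) = 67.4316·√(1/241 + 1/120) = 7.5339.
z* = 1.960; margin = 1.960 × 7.5339 = 14.7664.
Difference = 516 − 363 = 153.0000.
153.0000 ± 14.7664 → (138.23, 167.77).

(138.23, 167.77)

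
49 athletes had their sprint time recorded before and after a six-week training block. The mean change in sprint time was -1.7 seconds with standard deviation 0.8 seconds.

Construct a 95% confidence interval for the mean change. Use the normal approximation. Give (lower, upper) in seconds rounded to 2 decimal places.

(-1.92, -1.48)

Paired design: SE = s_d/√n = 0.8/√49 = 0.1143.
z* = 1.960; margin of error = 1.960 × 0.1143 = 0.2240.
-1.7 ± 0.2240 → (-1.92, -1.48).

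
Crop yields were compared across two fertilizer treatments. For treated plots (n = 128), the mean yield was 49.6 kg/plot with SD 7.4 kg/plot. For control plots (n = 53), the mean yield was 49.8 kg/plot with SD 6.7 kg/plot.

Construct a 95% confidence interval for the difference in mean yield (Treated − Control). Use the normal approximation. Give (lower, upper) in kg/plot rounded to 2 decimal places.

(-2.41, 2.01)

Per-group SEs: s₁/√n₁ = 7.4/√128 = 0.6541, s₂/√n₂ = 6.7/√53 = 0.9203.
Unpooled SE of the difference: √(0.42784681 + 0.84695209) = 1.1291.
Margin of error = z* · SE = 1.960 × 1.1291 = 2.2130.
x̄₁ − x̄₂ = 49.6 − 49.8 = -0.2000.
CI: -0.2000 ± 2.2130 = (-2.41, 2.01).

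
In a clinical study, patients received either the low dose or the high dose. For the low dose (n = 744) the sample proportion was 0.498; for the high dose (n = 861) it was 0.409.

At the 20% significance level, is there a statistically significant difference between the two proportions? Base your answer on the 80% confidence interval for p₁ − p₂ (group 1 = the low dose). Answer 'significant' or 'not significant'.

significant

Each SE is √(p̂(1−p̂)/n): √(0.4980·0.5020/744) = 0.01833 and √(0.4090·0.5910/861) = 0.01676.
SE(p̂₁ − p̂₂) = √(SE₁² + SE₂²) = √(0.0003359889 + 0.0002808976) = 0.02484, since the two samples are independent.
At 80% confidence z* = 1.282; margin = 1.282 × 0.02484 = 0.03184.
The difference is 0.4980 − 0.4090 = 0.0890, so the interval is 0.0890 ± 0.03184 = (0.05716, 0.12084).
The interval (0.05716, 0.12084) does not contain 0, so the difference is significant.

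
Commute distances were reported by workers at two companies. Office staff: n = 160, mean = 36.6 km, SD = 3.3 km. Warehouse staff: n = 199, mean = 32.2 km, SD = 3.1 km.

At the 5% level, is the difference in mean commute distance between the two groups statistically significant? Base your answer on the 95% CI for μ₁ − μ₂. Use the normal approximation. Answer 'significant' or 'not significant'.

Per-group SEs: s₁/√n₁ = 3.3/√160 = 0.2609, s₂/√n₂ = 3.1/√199 = 0.2198.
Unpooled SE of the difference: √(0.06806881 + 0.04831204) = 0.3411.
Margin of error = z* · SE = 1.960 × 0.3411 = 0.6686.
x̄₁ − x̄₂ = 36.6 − 32.2 = 4.4000.
CI: 4.4000 ± 0.6686 = (3.7314, 5.0686).
The interval (3.7314, 5.0686) does not contain 0, so the difference is significant.

significant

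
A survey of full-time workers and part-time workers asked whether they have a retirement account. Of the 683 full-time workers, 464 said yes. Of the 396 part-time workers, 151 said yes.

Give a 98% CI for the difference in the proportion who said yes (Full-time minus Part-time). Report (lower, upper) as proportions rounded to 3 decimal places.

(0.228, 0.368)

First, p̂₁ = 464/683 = 0.6794; p̂₂ = 151/396 = 0.3813.
The two standard errors are √(0.6794×0.3206/683) = 0.01786 and √(0.3813×0.6187/396) = 0.02441.
Because the samples are independent, SE_diff = √(0.01786² + 0.02441²) = 0.03025.
Using z* = 2.326 for 98%, ME = 2.326 × 0.03025 = 0.07036.
p̂₁ − p̂₂ = 0.2981; interval 0.2981 ± 0.07036 gives (0.228, 0.368).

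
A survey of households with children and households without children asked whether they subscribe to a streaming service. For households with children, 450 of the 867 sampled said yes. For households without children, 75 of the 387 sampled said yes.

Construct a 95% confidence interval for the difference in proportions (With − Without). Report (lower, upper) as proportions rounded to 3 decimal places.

(0.274, 0.377)

First, p̂₁ = 450/867 = 0.5190; p̂₂ = 75/387 = 0.1938.
The two standard errors are √(0.5190×0.4810/867) = 0.01697 and √(0.1938×0.8062/387) = 0.02009.
Because the samples are independent, SE_diff = √(0.01697² + 0.02009²) = 0.02630.
Using z* = 1.960 for 95%, ME = 1.960 × 0.02630 = 0.05155.
p̂₁ − p̂₂ = 0.3252; interval 0.3252 ± 0.05155 gives (0.274, 0.377).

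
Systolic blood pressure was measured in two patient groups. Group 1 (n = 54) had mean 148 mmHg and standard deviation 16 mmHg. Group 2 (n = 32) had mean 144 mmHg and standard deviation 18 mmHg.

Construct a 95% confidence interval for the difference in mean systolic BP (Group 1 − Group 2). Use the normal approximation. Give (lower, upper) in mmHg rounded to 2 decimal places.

SE₁ = s₁/√n₁ = 16/√54 = 2.1773; SE₂ = 18/√32 = 3.1820.
Independent samples, unequal variances: SE_diff = √(SE₁² + SE₂²) = √(4.74063529 + 10.125124) = 3.8556.
z* = 1.960, so margin of error = 1.960 × 3.8556 = 7.5570.
Difference in means = 148 − 144 = 4.0000.
4.0000 ± 7.5570 → (-3.56, 11.56).

(-3.56, 11.56)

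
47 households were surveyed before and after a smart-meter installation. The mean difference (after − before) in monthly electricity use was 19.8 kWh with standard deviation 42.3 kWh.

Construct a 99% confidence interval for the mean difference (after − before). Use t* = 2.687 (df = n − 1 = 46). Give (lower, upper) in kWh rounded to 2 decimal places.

This is a matched-pairs design, so SE = s_d/√n = 42.3/√47 = 6.1701.
Margin = 2.687 × 6.1701 = 16.5791; the interval is 19.8 ± 16.5791 = (3.22, 36.38).

(3.22, 36.38)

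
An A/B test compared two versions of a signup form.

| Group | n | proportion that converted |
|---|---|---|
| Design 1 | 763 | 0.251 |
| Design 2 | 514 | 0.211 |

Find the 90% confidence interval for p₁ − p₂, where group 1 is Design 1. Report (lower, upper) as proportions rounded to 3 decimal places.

(0.001, 0.079)

Each SE is √(p̂(1−p̂)/n): √(0.2510·0.7490/763) = 0.01570 and √(0.2110·0.7890/514) = 0.01800.
SE(p̂₁ − p̂₂) = √(SE₁² + SE₂²) = √(0.00024649 + 0.000324) = 0.02388, since the two samples are independent.
At 90% confidence z* = 1.645; margin = 1.645 × 0.02388 = 0.03928.
The difference is 0.2510 − 0.2110 = 0.0400, so the interval is 0.0400 ± 0.03928 = (0.001, 0.079).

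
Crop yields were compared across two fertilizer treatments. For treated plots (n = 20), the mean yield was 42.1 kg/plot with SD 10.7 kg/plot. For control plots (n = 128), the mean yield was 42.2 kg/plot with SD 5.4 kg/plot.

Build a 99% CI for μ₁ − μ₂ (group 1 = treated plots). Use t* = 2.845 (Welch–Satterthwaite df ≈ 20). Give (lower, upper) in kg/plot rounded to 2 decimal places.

Per-group SEs: s₁/√n₁ = 10.7/√20 = 2.3926, s₂/√n₂ = 5.4/√128 = 0.4773.
Unpooled SE of the difference: √(5.72453476 + 0.22781529) = 2.4397.
Margin of error = t* · SE = 2.845 × 2.4397 = 6.9409.
x̄₁ − x̄₂ = 42.1 − 42.2 = -0.1000.
CI: -0.1000 ± 6.9409 = (-7.04, 6.84).

(-7.04, 6.84)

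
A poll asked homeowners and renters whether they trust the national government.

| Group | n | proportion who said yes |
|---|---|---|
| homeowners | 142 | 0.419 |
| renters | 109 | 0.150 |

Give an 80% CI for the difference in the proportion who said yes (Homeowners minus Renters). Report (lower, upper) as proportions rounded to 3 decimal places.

The two standard errors are √(0.4190×0.5810/142) = 0.04140 and √(0.1500×0.8500/109) = 0.03420.
Because the samples are independent, SE_diff = √(0.04140² + 0.03420²) = 0.05370.
Using z* = 1.282 for 80%, ME = 1.282 × 0.05370 = 0.06884.
p̂₁ − p̂₂ = 0.2690; interval 0.2690 ± 0.06884 gives (0.200, 0.338).

(0.200, 0.338)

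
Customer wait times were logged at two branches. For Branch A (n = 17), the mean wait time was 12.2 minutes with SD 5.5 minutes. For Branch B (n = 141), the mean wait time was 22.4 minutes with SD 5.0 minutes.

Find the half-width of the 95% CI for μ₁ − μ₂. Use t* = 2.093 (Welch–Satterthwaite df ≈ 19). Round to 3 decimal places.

2.928

Standard errors of each mean: 5.5/√17 = 1.3339 and 5.0/√141 = 0.4211.
SE(x̄₁ − x̄₂) = √(1.3339² + 0.4211²) = 1.3988 for independent samples with unequal variances.
With t* = 2.093, the margin is 2.093 × 1.3988 = 2.9277.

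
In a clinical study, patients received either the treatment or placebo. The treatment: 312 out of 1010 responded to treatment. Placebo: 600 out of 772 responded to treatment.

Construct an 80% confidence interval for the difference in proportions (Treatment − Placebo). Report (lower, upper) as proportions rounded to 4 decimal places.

(-0.4951, -0.4415)

First, p̂₁ = 312/1010 = 0.3089; p̂₂ = 600/772 = 0.7772.
The two standard errors are √(0.3089×0.6911/1010) = 0.01454 and √(0.7772×0.2228/772) = 0.01498.
Because the samples are independent, SE_diff = √(0.01454² + 0.01498²) = 0.02088.
Using z* = 1.282 for 80%, ME = 1.282 × 0.02088 = 0.02677.
p̂₁ − p̂₂ = -0.4683; interval -0.4683 ± 0.02677 gives (-0.4951, -0.4415).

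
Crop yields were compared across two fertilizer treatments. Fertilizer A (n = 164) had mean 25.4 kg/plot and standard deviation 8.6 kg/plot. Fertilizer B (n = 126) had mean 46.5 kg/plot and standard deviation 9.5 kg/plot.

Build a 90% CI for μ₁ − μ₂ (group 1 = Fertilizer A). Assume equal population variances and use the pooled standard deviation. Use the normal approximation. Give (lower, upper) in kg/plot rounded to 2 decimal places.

(-22.85, -19.35)

Pooled variance s_p² = [163·8.6² + 125·9.5²] / (164+126−2) = 81.0303, so s_p = 9.0017.
SE_diff = s_p·√(1/n₁ + 1/n₂) = 9.0017·√(1/164 + 1/126) = 1.0664.
z* = 1.645; margin = 1.645 × 1.0664 = 1.7542.
Difference = 25.4 − 46.5 = -21.1000.
-21.1000 ± 1.7542 → (-22.85, -19.35).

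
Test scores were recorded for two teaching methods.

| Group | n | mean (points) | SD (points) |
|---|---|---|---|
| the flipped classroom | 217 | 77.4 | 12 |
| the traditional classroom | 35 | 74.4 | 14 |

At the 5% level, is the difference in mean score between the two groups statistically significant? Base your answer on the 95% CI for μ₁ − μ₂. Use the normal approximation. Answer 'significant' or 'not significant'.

not significant

Per-group SEs: s₁/√n₁ = 12/√217 = 0.8146, s₂/√n₂ = 14/√35 = 2.3664.
Unpooled SE of the difference: √(0.66357316 + 5.59984896) = 2.5027.
Margin of error = z* · SE = 1.960 × 2.5027 = 4.9053.
x̄₁ − x̄₂ = 77.4 − 74.4 = 3.0000.
CI: 3.0000 ± 4.9053 = (-1.9053, 7.9053).
The interval (-1.9053, 7.9053) contains 0, so the difference is not significant.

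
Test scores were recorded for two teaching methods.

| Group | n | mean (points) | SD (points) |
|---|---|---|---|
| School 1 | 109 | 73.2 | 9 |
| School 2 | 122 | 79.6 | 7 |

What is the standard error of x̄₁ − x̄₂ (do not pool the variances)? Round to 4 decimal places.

1.0699

Per-group SEs: s₁/√n₁ = 9/√109 = 0.8620, s₂/√n₂ = 7/√122 = 0.6338.
Unpooled SE of the difference: √(0.743044 + 0.40170244) = 1.0699.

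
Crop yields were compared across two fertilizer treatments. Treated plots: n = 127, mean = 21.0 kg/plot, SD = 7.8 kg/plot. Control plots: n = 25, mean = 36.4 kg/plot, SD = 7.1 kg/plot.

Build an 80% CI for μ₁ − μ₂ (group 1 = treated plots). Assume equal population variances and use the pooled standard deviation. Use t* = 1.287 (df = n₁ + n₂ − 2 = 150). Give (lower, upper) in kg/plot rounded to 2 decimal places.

s_p = √[((n₁−1)s₁² + (n₂−1)s₂²)/(n₁+n₂−2)] = √[(126·7.8² + 24·7.1²)/150] = 7.6923.
SE = 7.6923·√(1/127 + 1/25) = 1.6831.
With t* = 1.287, margin = 1.287 × 1.6831 = 2.1661.
x̄₁ − x̄₂ = 21.0 − 36.4 = -15.4000; interval -15.4000 ± 2.1661 = (-17.57, -13.23).

(-17.57, -13.23)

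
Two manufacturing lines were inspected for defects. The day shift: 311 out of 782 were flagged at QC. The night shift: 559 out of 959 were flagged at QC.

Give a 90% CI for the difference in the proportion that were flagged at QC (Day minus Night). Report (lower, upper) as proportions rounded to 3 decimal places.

(-0.224, -0.146)

Sample proportions: 311/782 = 0.3977, 559/959 = 0.5829.
Each SE is √(p̂(1−p̂)/n): √(0.3977·0.6023/782) = 0.01750 and √(0.5829·0.4171/959) = 0.01592.
SE(p̂₁ − p̂₂) = √(SE₁² + SE₂²) = √(0.00030625 + 0.0002534464) = 0.02366, since the two samples are independent.
At 90% confidence z* = 1.645; margin = 1.645 × 0.02366 = 0.03892.
The difference is 0.3977 − 0.5829 = -0.1852, so the interval is -0.1852 ± 0.03892 = (-0.224, -0.146).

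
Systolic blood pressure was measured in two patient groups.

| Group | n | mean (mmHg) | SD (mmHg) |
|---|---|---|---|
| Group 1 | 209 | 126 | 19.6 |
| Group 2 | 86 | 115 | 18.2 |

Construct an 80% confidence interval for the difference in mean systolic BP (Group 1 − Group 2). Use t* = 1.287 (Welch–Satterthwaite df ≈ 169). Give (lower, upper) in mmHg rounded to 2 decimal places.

(7.93, 14.07)

SE₁ = s₁/√n₁ = 19.6/√209 = 1.3558; SE₂ = 18.2/√86 = 1.9626.
Independent samples, unequal variances: SE_diff = √(SE₁² + SE₂²) = √(1.83819364 + 3.85179876) = 2.3854.
t* = 1.287, so margin of error = 1.287 × 2.3854 = 3.0700.
Difference in means = 126 − 115 = 11.0000.
11.0000 ± 3.0700 → (7.93, 14.07).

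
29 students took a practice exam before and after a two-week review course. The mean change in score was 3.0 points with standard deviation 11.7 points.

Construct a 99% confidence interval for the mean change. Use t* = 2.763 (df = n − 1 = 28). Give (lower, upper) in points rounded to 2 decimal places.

(-3.00, 9.00)

This is a matched-pairs design, so SE = s_d/√n = 11.7/√29 = 2.1726.
Margin = 2.763 × 2.1726 = 6.0029; the interval is 3.0 ± 6.0029 = (-3.00, 9.00).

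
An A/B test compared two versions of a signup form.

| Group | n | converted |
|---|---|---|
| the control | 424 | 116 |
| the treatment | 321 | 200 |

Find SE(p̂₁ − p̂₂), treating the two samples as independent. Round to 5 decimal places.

0.03465

First, p̂₁ = 116/424 = 0.2736; p̂₂ = 200/321 = 0.6231.
The two standard errors are √(0.2736×0.7264/424) = 0.02165 and √(0.6231×0.3769/321) = 0.02705.
Because the samples are independent, SE_diff = √(0.02165² + 0.02705²) = 0.03465.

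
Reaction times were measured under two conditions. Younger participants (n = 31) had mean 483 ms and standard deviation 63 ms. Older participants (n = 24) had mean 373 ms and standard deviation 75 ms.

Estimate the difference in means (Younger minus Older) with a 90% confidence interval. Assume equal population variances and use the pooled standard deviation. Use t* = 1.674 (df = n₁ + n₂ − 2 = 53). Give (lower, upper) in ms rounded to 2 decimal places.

(78.84, 141.16)

Pooled variance s_p² = [30·63² + 23·75²] / (31+24−2) = 4687.6415, so s_p = 68.4664.
SE_diff = s_p·√(1/n₁ + 1/n₂) = 68.4664·√(1/31 + 1/24) = 18.6154.
t* = 1.674; margin = 1.674 × 18.6154 = 31.1622.
Difference = 483 − 373 = 110.0000.
110.0000 ± 31.1622 → (78.84, 141.16).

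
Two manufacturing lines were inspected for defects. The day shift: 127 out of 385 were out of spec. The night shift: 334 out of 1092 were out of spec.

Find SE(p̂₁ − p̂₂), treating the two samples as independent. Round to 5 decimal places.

First, p̂₁ = 127/385 = 0.3299; p̂₂ = 334/1092 = 0.3059.
The two standard errors are √(0.3299×0.6701/385) = 0.02396 and √(0.3059×0.6941/1092) = 0.01394.
Because the samples are independent, SE_diff = √(0.02396² + 0.01394²) = 0.02772.

0.02772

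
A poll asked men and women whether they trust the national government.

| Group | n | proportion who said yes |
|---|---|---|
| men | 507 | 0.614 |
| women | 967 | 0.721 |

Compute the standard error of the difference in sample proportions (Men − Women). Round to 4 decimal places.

0.0260

Each SE is √(p̂(1−p̂)/n): √(0.6140·0.3860/507) = 0.02162 and √(0.7210·0.2790/967) = 0.01442.
SE(p̂₁ − p̂₂) = √(SE₁² + SE₂²) = √(0.0004674244 + 0.0002079364) = 0.02599, since the two samples are independent.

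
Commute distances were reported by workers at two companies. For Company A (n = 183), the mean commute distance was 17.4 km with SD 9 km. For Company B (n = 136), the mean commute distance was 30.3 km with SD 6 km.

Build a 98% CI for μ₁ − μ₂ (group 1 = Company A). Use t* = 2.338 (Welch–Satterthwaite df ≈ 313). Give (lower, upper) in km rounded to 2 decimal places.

(-14.87, -10.93)

Per-group SEs: s₁/√n₁ = 9/√183 = 0.6653, s₂/√n₂ = 6/√136 = 0.5145.
Unpooled SE of the difference: √(0.44262409 + 0.26471025) = 0.8410.
Margin of error = t* · SE = 2.338 × 0.8410 = 1.9663.
x̄₁ − x̄₂ = 17.4 − 30.3 = -12.9000.
CI: -12.9000 ± 1.9663 = (-14.87, -10.93).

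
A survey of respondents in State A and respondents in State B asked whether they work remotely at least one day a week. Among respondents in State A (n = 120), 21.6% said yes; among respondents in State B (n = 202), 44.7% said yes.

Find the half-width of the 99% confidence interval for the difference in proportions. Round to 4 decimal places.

SE₁ = √(p̂₁(1−p̂₁)/n₁) = √(0.2160·0.7840/120) = 0.03757; SE₂ = √(0.4470·0.5530/202) = 0.03498.
Independent samples: SE of the difference = √(SE₁² + SE₂²) = √(0.0014115049 + 0.0012236004) = 0.05133.
z* for 99% confidence is 2.576, so the margin of error is 2.576 × 0.05133 = 0.13223.

0.1322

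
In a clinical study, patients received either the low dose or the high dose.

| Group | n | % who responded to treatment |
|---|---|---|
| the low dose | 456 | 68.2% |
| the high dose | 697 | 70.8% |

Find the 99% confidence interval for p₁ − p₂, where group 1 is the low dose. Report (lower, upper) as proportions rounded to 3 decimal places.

Each SE is √(p̂(1−p̂)/n): √(0.6820·0.3180/456) = 0.02181 and √(0.7080·0.2920/697) = 0.01722.
SE(p̂₁ − p̂₂) = √(SE₁² + SE₂²) = √(0.0004756761 + 0.0002965284) = 0.02779, since the two samples are independent.
At 99% confidence z* = 2.576; margin = 2.576 × 0.02779 = 0.07159.
The difference is 0.6820 − 0.7080 = -0.0260, so the interval is -0.0260 ± 0.07159 = (-0.098, 0.046).

(-0.098, 0.046)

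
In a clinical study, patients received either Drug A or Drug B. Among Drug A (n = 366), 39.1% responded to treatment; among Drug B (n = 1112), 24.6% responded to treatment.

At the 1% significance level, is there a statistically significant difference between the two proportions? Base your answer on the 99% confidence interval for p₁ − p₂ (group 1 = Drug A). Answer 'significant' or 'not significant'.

significant

SE₁ = √(p̂₁(1−p̂₁)/n₁) = √(0.3910·0.6090/366) = 0.02551; SE₂ = √(0.2460·0.7540/1112) = 0.01292.
Independent samples: SE of the difference = √(SE₁² + SE₂²) = √(0.0006507601 + 0.0001669264) = 0.02860.
z* for 99% confidence is 2.576, so the margin of error is 2.576 × 0.02860 = 0.07367.
Point estimate p̂₁ − p̂₂ = 0.3910 − 0.2460 = 0.1450.
0.1450 ± 0.07367 → (0.07133, 0.21867).
The interval (0.07133, 0.21867) does not contain 0, so the difference is significant.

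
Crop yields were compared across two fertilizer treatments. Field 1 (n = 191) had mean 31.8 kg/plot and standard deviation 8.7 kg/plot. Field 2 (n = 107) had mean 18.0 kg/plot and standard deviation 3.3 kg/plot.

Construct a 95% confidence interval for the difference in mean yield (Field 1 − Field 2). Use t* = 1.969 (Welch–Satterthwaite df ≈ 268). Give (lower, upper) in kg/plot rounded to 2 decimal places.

SE₁ = s₁/√n₁ = 8.7/√191 = 0.6295; SE₂ = 3.3/√107 = 0.3190.
Independent samples, unequal variances: SE_diff = √(SE₁² + SE₂²) = √(0.39627025 + 0.101761) = 0.7057.
t* = 1.969, so margin of error = 1.969 × 0.7057 = 1.3895.
Difference in means = 31.8 − 18.0 = 13.8000.
13.8000 ± 1.3895 → (12.41, 15.19).

(12.41, 15.19)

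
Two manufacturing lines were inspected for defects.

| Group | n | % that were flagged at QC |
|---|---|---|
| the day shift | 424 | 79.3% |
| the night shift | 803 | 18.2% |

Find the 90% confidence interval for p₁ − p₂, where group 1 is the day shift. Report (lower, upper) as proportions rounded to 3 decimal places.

Each SE is √(p̂(1−p̂)/n): √(0.7930·0.2070/424) = 0.01968 and √(0.1820·0.8180/803) = 0.01362.
SE(p̂₁ − p̂₂) = √(SE₁² + SE₂²) = √(0.0003873024 + 0.0001855044) = 0.02393, since the two samples are independent.
At 90% confidence z* = 1.645; margin = 1.645 × 0.02393 = 0.03936.
The difference is 0.7930 − 0.1820 = 0.6110, so the interval is 0.6110 ± 0.03936 = (0.572, 0.650).

(0.572, 0.650)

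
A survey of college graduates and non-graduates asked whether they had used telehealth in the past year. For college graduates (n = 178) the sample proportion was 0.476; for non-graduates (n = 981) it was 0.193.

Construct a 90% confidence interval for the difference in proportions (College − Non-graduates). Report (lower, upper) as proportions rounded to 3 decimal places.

Each SE is √(p̂(1−p̂)/n): √(0.4760·0.5240/178) = 0.03743 and √(0.1930·0.8070/981) = 0.01260.
SE(p̂₁ − p̂₂) = √(SE₁² + SE₂²) = √(0.0014010049 + 0.00015876) = 0.03949, since the two samples are independent.
At 90% confidence z* = 1.645; margin = 1.645 × 0.03949 = 0.06496.
The difference is 0.4760 − 0.1930 = 0.2830, so the interval is 0.2830 ± 0.06496 = (0.218, 0.348).

(0.218, 0.348)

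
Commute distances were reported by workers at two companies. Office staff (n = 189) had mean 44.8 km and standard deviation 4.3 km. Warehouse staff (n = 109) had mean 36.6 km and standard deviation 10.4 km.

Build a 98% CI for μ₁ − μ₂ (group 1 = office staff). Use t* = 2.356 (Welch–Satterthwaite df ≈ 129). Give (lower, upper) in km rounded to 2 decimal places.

Standard errors of each mean: 4.3/√189 = 0.3128 and 10.4/√109 = 0.9961.
SE(x̄₁ − x̄₂) = √(0.3128² + 0.9961²) = 1.0441 for independent samples with unequal variances.
With t* = 2.356, the margin is 2.356 × 1.0441 = 2.4599.
x̄₁ − x̄₂ = 44.8 − 36.6 = 8.2000; the interval is 8.2000 ± 2.4599 = (5.74, 10.66).

(5.74, 10.66)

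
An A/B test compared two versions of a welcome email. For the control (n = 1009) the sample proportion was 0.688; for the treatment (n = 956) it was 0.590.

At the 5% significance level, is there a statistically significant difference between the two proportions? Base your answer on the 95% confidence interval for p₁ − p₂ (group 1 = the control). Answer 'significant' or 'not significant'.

significant

SE₁ = √(p̂₁(1−p̂₁)/n₁) = √(0.6880·0.3120/1009) = 0.01459; SE₂ = √(0.5900·0.4100/956) = 0.01591.
Independent samples: SE of the difference = √(SE₁² + SE₂²) = √(0.0002128681 + 0.0002531281) = 0.02159.
z* for 95% confidence is 1.960, so the margin of error is 1.960 × 0.02159 = 0.04232.
Point estimate p̂₁ − p̂₂ = 0.6880 − 0.5900 = 0.0980.
0.0980 ± 0.04232 → (0.05568, 0.14032).
The interval (0.05568, 0.14032) does not contain 0, so the difference is significant.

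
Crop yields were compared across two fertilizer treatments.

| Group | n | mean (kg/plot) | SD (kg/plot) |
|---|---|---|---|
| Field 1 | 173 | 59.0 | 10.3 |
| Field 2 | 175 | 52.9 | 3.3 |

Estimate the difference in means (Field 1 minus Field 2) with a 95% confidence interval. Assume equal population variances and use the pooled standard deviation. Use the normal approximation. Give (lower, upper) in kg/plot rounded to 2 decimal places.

s_p = √[((n₁−1)s₁² + (n₂−1)s₂²)/(n₁+n₂−2)] = √[(172·10.3² + 174·3.3²)/346] = 7.6299.
SE = 7.6299·√(1/173 + 1/175) = 0.8180.
With z* = 1.960, margin = 1.960 × 0.8180 = 1.6033.
x̄₁ − x̄₂ = 59.0 − 52.9 = 6.1000; interval 6.1000 ± 1.6033 = (4.50, 7.70).

(4.50, 7.70)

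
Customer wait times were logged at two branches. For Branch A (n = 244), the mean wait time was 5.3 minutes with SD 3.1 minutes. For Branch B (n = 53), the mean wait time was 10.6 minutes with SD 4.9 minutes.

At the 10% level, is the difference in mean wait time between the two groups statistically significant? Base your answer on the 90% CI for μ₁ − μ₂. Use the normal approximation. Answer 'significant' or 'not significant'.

Standard errors of each mean: 3.1/√244 = 0.1985 and 4.9/√53 = 0.6731.
SE(x̄₁ − x̄₂) = √(0.1985² + 0.6731²) = 0.7018 for independent samples with unequal variances.
With z* = 1.645, the margin is 1.645 × 0.7018 = 1.1545.
x̄₁ − x̄₂ = 5.3 − 10.6 = -5.3000; the interval is -5.3000 ± 1.1545 = (-6.4545, -4.1455).
The interval (-6.4545, -4.1455) does not contain 0, so the difference is significant.

significant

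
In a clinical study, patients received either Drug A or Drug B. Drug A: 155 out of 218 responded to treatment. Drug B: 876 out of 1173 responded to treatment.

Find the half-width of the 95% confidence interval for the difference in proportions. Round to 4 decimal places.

First, p̂₁ = 155/218 = 0.7110; p̂₂ = 876/1173 = 0.7468.
The two standard errors are √(0.7110×0.2890/218) = 0.03070 and √(0.7468×0.2532/1173) = 0.01270.
Because the samples are independent, SE_diff = √(0.03070² + 0.01270²) = 0.03322.
Using z* = 1.960 for 95%, ME = 1.960 × 0.03322 = 0.06511.

0.0651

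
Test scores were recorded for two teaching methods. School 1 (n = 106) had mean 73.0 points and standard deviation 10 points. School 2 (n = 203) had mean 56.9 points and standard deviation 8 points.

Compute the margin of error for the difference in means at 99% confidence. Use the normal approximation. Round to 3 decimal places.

SE₁ = s₁/√n₁ = 10/√106 = 0.9713; SE₂ = 8/√203 = 0.5615.
Independent samples, unequal variances: SE_diff = √(SE₁² + SE₂²) = √(0.94342369 + 0.31528225) = 1.1219.
z* = 2.576, so margin of error = 2.576 × 1.1219 = 2.8900.

2.890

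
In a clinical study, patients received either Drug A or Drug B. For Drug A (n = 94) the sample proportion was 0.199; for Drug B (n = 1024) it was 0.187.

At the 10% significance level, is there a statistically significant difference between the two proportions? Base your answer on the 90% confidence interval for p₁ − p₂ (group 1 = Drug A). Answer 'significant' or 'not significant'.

not significant

The two standard errors are √(0.1990×0.8010/94) = 0.04118 and √(0.1870×0.8130/1024) = 0.01218.
Because the samples are independent, SE_diff = √(0.04118² + 0.01218²) = 0.04294.
Using z* = 1.645 for 90%, ME = 1.645 × 0.04294 = 0.07064.
p̂₁ − p̂₂ = 0.0120; interval 0.0120 ± 0.07064 gives (-0.05864, 0.08264).
The interval (-0.05864, 0.08264) contains 0, so the difference is not significant.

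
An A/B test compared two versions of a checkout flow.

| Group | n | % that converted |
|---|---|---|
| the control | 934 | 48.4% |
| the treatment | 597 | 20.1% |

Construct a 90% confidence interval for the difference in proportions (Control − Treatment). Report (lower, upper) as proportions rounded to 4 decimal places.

SE₁ = √(p̂₁(1−p̂₁)/n₁) = √(0.4840·0.5160/934) = 0.01635; SE₂ = √(0.2010·0.7990/597) = 0.01640.
Independent samples: SE of the difference = √(SE₁² + SE₂²) = √(0.0002673225 + 0.00026896) = 0.02316.
z* for 90% confidence is 1.645, so the margin of error is 1.645 × 0.02316 = 0.03810.
Point estimate p̂₁ − p̂₂ = 0.4840 − 0.2010 = 0.2830.
0.2830 ± 0.03810 → (0.2449, 0.3211).

(0.2449, 0.3211)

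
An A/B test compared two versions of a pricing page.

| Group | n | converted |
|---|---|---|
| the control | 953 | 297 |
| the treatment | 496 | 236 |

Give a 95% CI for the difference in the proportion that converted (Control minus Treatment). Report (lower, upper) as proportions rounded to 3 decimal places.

(-0.217, -0.111)

Sample proportions: 297/953 = 0.3116, 236/496 = 0.4758.
Each SE is √(p̂(1−p̂)/n): √(0.3116·0.6884/953) = 0.01500 and √(0.4758·0.5242/496) = 0.02242.
SE(p̂₁ − p̂₂) = √(SE₁² + SE₂²) = √(0.000225 + 0.0005026564) = 0.02698, since the two samples are independent.
At 95% confidence z* = 1.960; margin = 1.960 × 0.02698 = 0.05288.
The difference is 0.3116 − 0.4758 = -0.1642, so the interval is -0.1642 ± 0.05288 = (-0.217, -0.111).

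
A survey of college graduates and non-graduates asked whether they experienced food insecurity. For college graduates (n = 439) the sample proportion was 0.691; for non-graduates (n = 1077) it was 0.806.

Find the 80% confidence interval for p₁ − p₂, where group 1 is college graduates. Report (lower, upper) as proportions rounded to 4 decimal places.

SE₁ = √(p̂₁(1−p̂₁)/n₁) = √(0.6910·0.3090/439) = 0.02205; SE₂ = √(0.8060·0.1940/1077) = 0.01205.
Independent samples: SE of the difference = √(SE₁² + SE₂²) = √(0.0004862025 + 0.0001452025) = 0.02513.
z* for 80% confidence is 1.282, so the margin of error is 1.282 × 0.02513 = 0.03222.
Point estimate p̂₁ − p̂₂ = 0.6910 − 0.8060 = -0.1150.
-0.1150 ± 0.03222 → (-0.1472, -0.0828).

(-0.1472, -0.0828)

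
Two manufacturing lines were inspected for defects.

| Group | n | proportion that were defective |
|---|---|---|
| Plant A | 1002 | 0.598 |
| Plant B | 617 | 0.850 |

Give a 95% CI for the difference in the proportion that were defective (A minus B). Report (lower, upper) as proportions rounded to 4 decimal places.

The two standard errors are √(0.5980×0.4020/1002) = 0.01549 and √(0.8500×0.1500/617) = 0.01438.
Because the samples are independent, SE_diff = √(0.01549² + 0.01438²) = 0.02114.
Using z* = 1.960 for 95%, ME = 1.960 × 0.02114 = 0.04143.
p̂₁ − p̂₂ = -0.2520; interval -0.2520 ± 0.04143 gives (-0.2934, -0.2106).

(-0.2934, -0.2106)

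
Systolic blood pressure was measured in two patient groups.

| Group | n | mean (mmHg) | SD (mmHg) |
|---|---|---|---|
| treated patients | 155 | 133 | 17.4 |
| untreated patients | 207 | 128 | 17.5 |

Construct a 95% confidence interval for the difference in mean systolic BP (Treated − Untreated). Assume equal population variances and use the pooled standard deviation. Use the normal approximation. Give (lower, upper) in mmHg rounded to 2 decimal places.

Pooled variance s_p² = [154·17.4² + 206·17.5²] / (155+207−2) = 304.7571, so s_p = 17.4573.
SE_diff = s_p·√(1/n₁ + 1/n₂) = 17.4573·√(1/155 + 1/207) = 1.8543.
z* = 1.960; margin = 1.960 × 1.8543 = 3.6344.
Difference = 133 − 128 = 5.0000.
5.0000 ± 3.6344 → (1.37, 8.63).

(1.37, 8.63)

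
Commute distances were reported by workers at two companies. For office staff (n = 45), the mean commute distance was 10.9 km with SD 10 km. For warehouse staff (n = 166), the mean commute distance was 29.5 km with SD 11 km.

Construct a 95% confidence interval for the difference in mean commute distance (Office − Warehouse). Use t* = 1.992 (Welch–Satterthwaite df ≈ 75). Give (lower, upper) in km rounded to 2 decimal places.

Per-group SEs: s₁/√n₁ = 10/√45 = 1.4907, s₂/√n₂ = 11/√166 = 0.8538.
Unpooled SE of the difference: √(2.22218649 + 0.72897444) = 1.7179.
Margin of error = t* · SE = 1.992 × 1.7179 = 3.4221.
x̄₁ − x̄₂ = 10.9 − 29.5 = -18.6000.
CI: -18.6000 ± 3.4221 = (-22.02, -15.18).

(-22.02, -15.18)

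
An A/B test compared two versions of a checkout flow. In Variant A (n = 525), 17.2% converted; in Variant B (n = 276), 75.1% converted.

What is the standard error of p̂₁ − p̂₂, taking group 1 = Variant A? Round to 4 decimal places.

0.0308

Each SE is √(p̂(1−p̂)/n): √(0.1720·0.8280/525) = 0.01647 and √(0.7510·0.2490/276) = 0.02603.
SE(p̂₁ − p̂₂) = √(SE₁² + SE₂²) = √(0.0002712609 + 0.0006775609) = 0.03080, since the two samples are independent.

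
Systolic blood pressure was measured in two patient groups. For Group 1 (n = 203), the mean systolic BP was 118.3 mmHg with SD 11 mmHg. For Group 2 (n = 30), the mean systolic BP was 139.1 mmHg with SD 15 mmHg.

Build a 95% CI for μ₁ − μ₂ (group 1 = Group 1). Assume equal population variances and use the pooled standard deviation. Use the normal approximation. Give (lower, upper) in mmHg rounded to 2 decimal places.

Pooled variance s_p² = [202·11² + 29·15²] / (203+30−2) = 134.0563, so s_p = 11.5783.
SE_diff = s_p·√(1/n₁ + 1/n₂) = 11.5783·√(1/203 + 1/30) = 2.2647.
z* = 1.960; margin = 1.960 × 2.2647 = 4.4388.
Difference = 118.3 − 139.1 = -20.8000.
-20.8000 ± 4.4388 → (-25.24, -16.36).

(-25.24, -16.36)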